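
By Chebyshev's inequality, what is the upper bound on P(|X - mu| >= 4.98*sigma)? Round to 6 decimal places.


P <= 1/k^2
k^2 = 4.98^2 = 24.8004
1/k^2 = 1 / 24.8004 ≈ 0.04032193

0.040322


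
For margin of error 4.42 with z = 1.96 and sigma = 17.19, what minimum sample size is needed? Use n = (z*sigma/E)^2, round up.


z*sigma/E = 1.96 * 17.19 / 4.42 ≈ 7.622715
(z*sigma/E)^2 ≈ 58.105783
round up: n = 59

59


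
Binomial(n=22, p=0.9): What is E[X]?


E[X] = n*p = 22 * 0.9 = 19.8

19.8


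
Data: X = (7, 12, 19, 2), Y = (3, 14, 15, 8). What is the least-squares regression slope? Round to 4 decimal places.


b = sum((xi-xbar)(yi-ybar)) / sum((xi-xbar)^2)
n = 4, xbar = 40/4 = 10, ybar = 40/4 = 10
Sxy = sum((xi-xbar)(yi-ybar)) = 90
Sxx = sum((xi-xbar)^2) = 158
b = Sxy / Sxx = 45/79 ≈ 0.569620

0.5696


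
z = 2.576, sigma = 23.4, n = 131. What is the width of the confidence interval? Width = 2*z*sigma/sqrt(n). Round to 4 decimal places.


width = 2*z*sigma/sqrt(n)
2*z*sigma = 2 * 2.576 * 23.4 = 120.5568
sqrt(131) ≈ 11.445523
width = 120.5568 / 11.445523 ≈ 10.533097

10.5331


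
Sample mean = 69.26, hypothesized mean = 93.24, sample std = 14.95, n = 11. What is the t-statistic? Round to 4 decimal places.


t = (xbar - mu0) / (s/sqrt(n))
xbar - mu0 = 69.26 - 93.24 = -23.98
sqrt(11) ≈ 3.31662479
s/sqrt(n) = 14.95 / 3.31662479 ≈ 4.50759460
t = -23.98 / 4.50759460 ≈ -5.319911

-5.3199


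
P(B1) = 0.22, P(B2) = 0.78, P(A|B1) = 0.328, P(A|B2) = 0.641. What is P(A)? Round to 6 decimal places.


P(A) = P(A|B1)*P(B1) + P(A|B2)*P(B2)
P(A|B1)*P(B1) = 0.328 * 0.22 = 0.07216
P(A|B2)*P(B2) = 0.641 * 0.78 = 0.49998
P(A) = 0.07216 + 0.49998 = 0.57214

0.572140


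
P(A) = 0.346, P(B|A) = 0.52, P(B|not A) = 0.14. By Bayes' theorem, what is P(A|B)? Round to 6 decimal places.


P(A|B) = P(B|A)*P(A) / P(B), P(B) = P(B|A)*P(A) + P(B|not A)*P(not A)
P(B|A)*P(A) = 0.52 * 0.346 = 0.17992
P(B|not A)*P(not A) = 0.14 * 0.654 = 0.09156
P(B) = 0.17992 + 0.09156 = 0.27148
P(A|B) = 0.17992 / 0.27148 = 4498/6787 ≈ 0.66273759

0.662738


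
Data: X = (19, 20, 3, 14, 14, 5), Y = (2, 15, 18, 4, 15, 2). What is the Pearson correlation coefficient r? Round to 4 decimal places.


r = sum((xi-xbar)(yi-ybar)) / sqrt(sum((xi-xbar)^2) * sum((yi-ybar)^2))
n = 6, xbar = 75/6 = 12.5, ybar = 56/6 = 28/3 ≈ 9.333333
Sxy = sum((xi-xbar)(yi-ybar)) = -32
Sxx = sum((xi-xbar)^2) = 249.5
Syy = sum((yi-ybar)^2) = 826/3 ≈ 275.333333
sqrt(Sxx*Syy) ≈ 262.098582
r = Sxy / sqrt(Sxx*Syy) = -32 / 262.098582 ≈ -0.122091

-0.1221


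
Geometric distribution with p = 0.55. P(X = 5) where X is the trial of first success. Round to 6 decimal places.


P = (1-p)^(k-1) * p
(1-p)^(k-1) = 0.45^4 = 0.04100625
P = 0.04100625 * 0.55 ≈ 0.02255344

0.022553


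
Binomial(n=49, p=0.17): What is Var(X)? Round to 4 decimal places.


Var = n*p*(1-p) = 49 * 0.17 * 0.83 = 6.9139

6.9139


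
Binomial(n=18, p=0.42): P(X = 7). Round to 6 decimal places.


P = C(n,k) * p^k * (1-p)^(n-k)
C(18,7) = 31824
p^k = 0.42^7 ≈ 0.002305393
(1-p)^(n-k) = 0.58^11 ≈ 0.002498664
P = 31824 * 0.002305393 * 0.002498664 ≈ 0.183319

0.183319


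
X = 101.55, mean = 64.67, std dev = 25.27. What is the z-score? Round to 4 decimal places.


z = (X - mu) / sigma
X - mu = 101.55 - 64.67 = 36.88
z = 36.88 / 25.27 = 3688/2527 ≈ 1.459438

1.4594


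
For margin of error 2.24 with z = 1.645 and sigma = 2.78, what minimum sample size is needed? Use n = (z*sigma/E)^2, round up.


z*sigma/E = 1.645 * 2.78 / 2.24 = 6533/3200 ≈ 2.041563
(z*sigma/E)^2 ≈ 4.167977
round up: n = 5

5


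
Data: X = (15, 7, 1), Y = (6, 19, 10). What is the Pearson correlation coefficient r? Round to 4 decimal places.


r = sum((xi-xbar)(yi-ybar)) / sqrt(sum((xi-xbar)^2) * sum((yi-ybar)^2))
n = 3, xbar = 23/3 ≈ 7.666667, ybar = 35/3 ≈ 11.666667
Sxy = sum((xi-xbar)(yi-ybar)) = -106/3 ≈ -35.333333
Sxx = sum((xi-xbar)^2) = 296/3 ≈ 98.666667
Syy = sum((yi-ybar)^2) = 266/3 ≈ 88.666667
sqrt(Sxx*Syy) ≈ 93.533120
r = Sxy / sqrt(Sxx*Syy) = -35.333333 / 93.533120 ≈ -0.377763

-0.3778


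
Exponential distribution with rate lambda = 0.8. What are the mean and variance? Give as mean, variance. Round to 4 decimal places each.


mean = 1/lam, var = 1/lam^2
mean = 1 / 0.8 = 1.25
lam^2 = 0.8^2 = 0.64
var = 1 / 0.64 = 1.5625

1.2500, 1.5625


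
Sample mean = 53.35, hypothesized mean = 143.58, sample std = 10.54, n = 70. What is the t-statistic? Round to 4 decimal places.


t = (xbar - mu0) / (s/sqrt(n))
xbar - mu0 = 53.35 - 143.58 = -90.23
sqrt(70) ≈ 8.36660027
s/sqrt(n) = 10.54 / 8.36660027 ≈ 1.25977095
t = -90.23 / 1.25977095 ≈ -71.624131

-71.6241


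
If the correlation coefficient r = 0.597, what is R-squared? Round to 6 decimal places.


R^2 = r^2 = (0.597)^2 = 0.356409

0.356409


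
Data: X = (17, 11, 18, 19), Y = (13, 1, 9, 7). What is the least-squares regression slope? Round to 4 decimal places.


b = sum((xi-xbar)(yi-ybar)) / sum((xi-xbar)^2)
n = 4, xbar = 65/4 = 16.25, ybar = 30/4 = 7.5
Sxy = sum((xi-xbar)(yi-ybar)) = 39.5
Sxx = sum((xi-xbar)^2) = 38.75
b = Sxy / Sxx = 158/155 ≈ 1.019355

1.0194


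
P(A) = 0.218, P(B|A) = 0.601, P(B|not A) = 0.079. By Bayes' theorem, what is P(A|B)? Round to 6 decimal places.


P(A|B) = P(B|A)*P(A) / P(B), P(B) = P(B|A)*P(A) + P(B|not A)*P(not A)
P(B|A)*P(A) = 0.601 * 0.218 = 0.131018
P(B|not A)*P(not A) = 0.079 * 0.782 = 0.061778
P(B) = 0.131018 + 0.061778 = 0.192796
P(A|B) = 0.131018 / 0.192796 ≈ 0.67956804

0.679568


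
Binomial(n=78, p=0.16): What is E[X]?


E[X] = n*p = 78 * 0.16 = 12.48

12.48


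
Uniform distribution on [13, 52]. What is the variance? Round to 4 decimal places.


Var = (b-a)^2 / 12
(b-a)^2 = (52 - 13)^2 = 1521
Var = 1521/12 = 126.75

126.7500


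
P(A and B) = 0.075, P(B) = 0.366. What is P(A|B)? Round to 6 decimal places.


P(A|B) = P(A and B) / P(B) = 0.075 / 0.366 = 25/122 ≈ 0.20491803

0.204918


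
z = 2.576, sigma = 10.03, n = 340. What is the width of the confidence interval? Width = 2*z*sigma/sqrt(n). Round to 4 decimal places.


width = 2*z*sigma/sqrt(n)
2*z*sigma = 2 * 2.576 * 10.03 = 51.67456
sqrt(340) ≈ 18.439089
width = 51.67456 / 18.439089 ≈ 2.802446

2.8024


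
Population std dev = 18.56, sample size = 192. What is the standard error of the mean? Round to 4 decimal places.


SE = sigma / sqrt(n)
sqrt(192) ≈ 13.856406
SE = 18.56 / 13.856406 ≈ 1.339453

1.3395


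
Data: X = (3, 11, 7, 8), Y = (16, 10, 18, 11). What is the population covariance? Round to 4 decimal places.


Cov = (1/n)*sum((xi-xbar)(yi-ybar))
n = 4, xbar = 29/4 = 7.25, ybar = 55/4 = 13.75
sum((xi-xbar)(yi-ybar)) = -26.75
Cov = -26.75 / 4 = -6.6875

-6.6875


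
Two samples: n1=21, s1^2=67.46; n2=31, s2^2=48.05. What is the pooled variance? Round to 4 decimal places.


sp^2 = ((n1-1)*s1^2 + (n2-1)*s2^2)/(n1+n2-2)
(n1-1)*s1^2 = 20 * 67.46 = 1349.2
(n2-1)*s2^2 = 30 * 48.05 = 1441.5
numerator = 1349.2 + 1441.5 = 2790.7
n1+n2-2 = 50
sp^2 = 2790.7 / 50 = 55.814

55.8140


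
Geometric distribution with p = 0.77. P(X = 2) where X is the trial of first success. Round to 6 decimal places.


P = (1-p)^(k-1) * p
(1-p)^(k-1) = 0.23^1 = 0.23
P = 0.23 * 0.77 = 0.1771

0.177100


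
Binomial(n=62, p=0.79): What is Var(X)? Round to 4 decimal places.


Var = n*p*(1-p) = 62 * 0.79 * 0.21 = 10.2858

10.2858


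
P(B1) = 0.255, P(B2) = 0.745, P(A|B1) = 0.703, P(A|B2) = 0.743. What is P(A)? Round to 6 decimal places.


P(A) = P(A|B1)*P(B1) + P(A|B2)*P(B2)
P(A|B1)*P(B1) = 0.703 * 0.255 = 0.179265
P(A|B2)*P(B2) = 0.743 * 0.745 = 0.553535
P(A) = 0.179265 + 0.553535 = 0.7328

0.732800


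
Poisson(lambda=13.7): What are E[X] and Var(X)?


E[X] = Var(X) = lambda = 13.7

13.7, 13.7


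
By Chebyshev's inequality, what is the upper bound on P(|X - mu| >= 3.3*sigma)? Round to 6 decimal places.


P <= 1/k^2
k^2 = 3.3^2 = 10.89
1/k^2 = 1 / 10.89 = 100/1089 ≈ 0.09182736

0.091827


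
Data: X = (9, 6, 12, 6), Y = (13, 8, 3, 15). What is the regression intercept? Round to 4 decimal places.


a = ybar - b*xbar, where b = sum((xi-xbar)(yi-ybar)) / sum((xi-xbar)^2)
n = 4, xbar = 33/4 = 8.25, ybar = 39/4 = 9.75
Sxy = sum((xi-xbar)(yi-ybar)) = -30.75
Sxx = sum((xi-xbar)^2) = 24.75
b = Sxy / Sxx = -41/33 ≈ -1.242424
a = 9.75 - (-1.242424) * 8.25 = 20

20.0000


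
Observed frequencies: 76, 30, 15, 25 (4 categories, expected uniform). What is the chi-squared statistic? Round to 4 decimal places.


chi2 = sum((O-E)^2/E), E = total/4
total = 146, E = 146/4 = 36.5
(76 - 36.5)^2 / 36.5 = 1560.25 / 36.5 = 6241/146 ≈ 42.746575
(30 - 36.5)^2 / 36.5 = 42.25 / 36.5 = 169/146 ≈ 1.157534
(15 - 36.5)^2 / 36.5 = 462.25 / 36.5 = 1849/146 ≈ 12.664384
(25 - 36.5)^2 / 36.5 = 132.25 / 36.5 = 529/146 ≈ 3.623288
chi2 = 4394/73 ≈ 60.191781

60.1918


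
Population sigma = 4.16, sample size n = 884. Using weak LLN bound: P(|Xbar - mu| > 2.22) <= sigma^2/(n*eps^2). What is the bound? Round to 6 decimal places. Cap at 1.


bound = min(1, sigma^2/(n*eps^2))
sigma^2 = 4.16^2 = 17.3056
n*eps^2 = 884 * 2.22^2 = 884 * 4.9284 = 4356.7056
sigma^2/(n*eps^2) = 17.3056 / 4356.7056 ≈ 0.00397218

0.003972


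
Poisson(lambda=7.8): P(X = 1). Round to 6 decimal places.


P = e^(-lam) * lam^k / k!
e^(-7.8) ≈ 0.0004097350
lam^k = 7.8^1 = 7.8
k! = 1! = 1
P = 0.0004097350 * 7.8 / 1 ≈ 0.003196

0.003196


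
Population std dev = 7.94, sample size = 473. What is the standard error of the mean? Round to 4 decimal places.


SE = sigma / sqrt(n)
sqrt(473) ≈ 21.748563
SE = 7.94 / 21.748563 ≈ 0.365082

0.3651


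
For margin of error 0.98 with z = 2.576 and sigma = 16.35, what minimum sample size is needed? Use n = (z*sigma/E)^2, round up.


z*sigma/E = 2.576 * 16.35 / 0.98 = 7521/175 ≈ 42.977143
(z*sigma/E)^2 ≈ 1847.034808
round up: n = 1848

1848


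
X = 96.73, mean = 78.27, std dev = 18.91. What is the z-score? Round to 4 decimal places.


z = (X - mu) / sigma
X - mu = 96.73 - 78.27 = 18.46
z = 18.46 / 18.91 = 1846/1891 ≈ 0.976203

0.9762


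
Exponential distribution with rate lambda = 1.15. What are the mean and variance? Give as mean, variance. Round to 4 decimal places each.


mean = 1/lam, var = 1/lam^2
mean = 1 / 1.15 = 20/23 ≈ 0.869565
lam^2 = 1.15^2 = 1.3225
var = 1 / 1.3225 = 400/529 ≈ 0.756144

0.8696, 0.7561


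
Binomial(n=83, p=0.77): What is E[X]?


E[X] = n*p = 83 * 0.77 = 63.91

63.91


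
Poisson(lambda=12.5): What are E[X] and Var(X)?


E[X] = Var(X) = lambda = 12.5

12.5, 12.5


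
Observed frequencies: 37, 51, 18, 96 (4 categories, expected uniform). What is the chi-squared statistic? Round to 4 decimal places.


chi2 = sum((O-E)^2/E), E = total/4
total = 202, E = 202/4 = 50.5
(37 - 50.5)^2 / 50.5 = 182.25 / 50.5 = 729/202 ≈ 3.608911
(51 - 50.5)^2 / 50.5 = 0.25 / 50.5 = 1/202 ≈ 0.004950
(18 - 50.5)^2 / 50.5 = 1056.25 / 50.5 = 4225/202 ≈ 20.915842
(96 - 50.5)^2 / 50.5 = 2070.25 / 50.5 = 8281/202 ≈ 40.995050
chi2 = 6618/101 ≈ 65.524752

65.5248


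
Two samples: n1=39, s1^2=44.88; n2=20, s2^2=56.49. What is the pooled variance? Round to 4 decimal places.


sp^2 = ((n1-1)*s1^2 + (n2-1)*s2^2)/(n1+n2-2)
(n1-1)*s1^2 = 38 * 44.88 = 1705.44
(n2-1)*s2^2 = 19 * 56.49 = 1073.31
numerator = 1705.44 + 1073.31 = 2778.75
n1+n2-2 = 57
sp^2 = 2778.75 / 57 = 48.75

48.7500


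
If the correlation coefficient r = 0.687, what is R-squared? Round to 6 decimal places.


R^2 = r^2 = (0.687)^2 = 0.471969

0.471969


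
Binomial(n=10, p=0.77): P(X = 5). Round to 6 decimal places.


P = C(n,k) * p^k * (1-p)^(n-k)
C(10,5) = 252
p^k = 0.77^5 ≈ 0.2706784
(1-p)^(n-k) = 0.23^5 = 0.0006436343
P = 252 * 0.2706784 * 0.0006436343 ≈ 0.043903

0.043903


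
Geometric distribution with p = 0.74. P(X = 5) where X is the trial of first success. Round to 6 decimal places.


P = (1-p)^(k-1) * p
(1-p)^(k-1) = 0.26^4 = 0.00456976
P = 0.00456976 * 0.74 ≈ 0.003381622

0.003382


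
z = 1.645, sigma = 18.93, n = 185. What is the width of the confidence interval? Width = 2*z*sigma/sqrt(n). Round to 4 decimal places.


width = 2*z*sigma/sqrt(n)
2*z*sigma = 2 * 1.645 * 18.93 = 62.2797
sqrt(185) ≈ 13.601471
width = 62.2797 / 13.601471 ≈ 4.578895

4.5789


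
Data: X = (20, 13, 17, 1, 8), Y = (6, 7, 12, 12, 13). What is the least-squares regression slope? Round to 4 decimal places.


b = sum((xi-xbar)(yi-ybar)) / sum((xi-xbar)^2)
n = 5, xbar = 59/5 = 11.8, ybar = 50/5 = 10
Sxy = sum((xi-xbar)(yi-ybar)) = -59
Sxx = sum((xi-xbar)^2) = 226.8
b = Sxy / Sxx = -295/1134 ≈ -0.260141

-0.2601


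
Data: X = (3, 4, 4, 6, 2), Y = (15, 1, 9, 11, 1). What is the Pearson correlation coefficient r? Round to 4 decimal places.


r = sum((xi-xbar)(yi-ybar)) / sqrt(sum((xi-xbar)^2) * sum((yi-ybar)^2))
n = 5, xbar = 19/5 = 3.8, ybar = 37/5 = 7.4
Sxy = sum((xi-xbar)(yi-ybar)) = 12.4
Sxx = sum((xi-xbar)^2) = 8.8
Syy = sum((yi-ybar)^2) = 155.2
sqrt(Sxx*Syy) ≈ 36.956190
r = Sxy / sqrt(Sxx*Syy) = 12.4 / 36.956190 ≈ 0.335532

0.3355


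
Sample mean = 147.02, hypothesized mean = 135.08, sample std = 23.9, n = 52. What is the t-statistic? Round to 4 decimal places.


t = (xbar - mu0) / (s/sqrt(n))
xbar - mu0 = 147.02 - 135.08 = 11.94
sqrt(52) ≈ 7.21110255
s/sqrt(n) = 23.9 / 7.21110255 ≈ 3.31433367
t = 11.94 / 3.31433367 ≈ 3.602534

3.6025


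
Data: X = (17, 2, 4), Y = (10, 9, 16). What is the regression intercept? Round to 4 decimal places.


a = ybar - b*xbar, where b = sum((xi-xbar)(yi-ybar)) / sum((xi-xbar)^2)
n = 3, xbar = 23/3 ≈ 7.666667, ybar = 35/3 ≈ 11.666667
Sxy = sum((xi-xbar)(yi-ybar)) = -49/3 ≈ -16.333333
Sxx = sum((xi-xbar)^2) = 398/3 ≈ 132.666667
b = Sxy / Sxx = -49/398 ≈ -0.123116
a = 11.666667 - (-0.123116) * 7.666667 = 5019/398 ≈ 12.610553

12.6106


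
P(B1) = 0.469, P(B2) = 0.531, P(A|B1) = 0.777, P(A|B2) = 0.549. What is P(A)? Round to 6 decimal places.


P(A) = P(A|B1)*P(B1) + P(A|B2)*P(B2)
P(A|B1)*P(B1) = 0.777 * 0.469 = 0.364413
P(A|B2)*P(B2) = 0.549 * 0.531 = 0.291519
P(A) = 0.364413 + 0.291519 = 0.655932

0.655932


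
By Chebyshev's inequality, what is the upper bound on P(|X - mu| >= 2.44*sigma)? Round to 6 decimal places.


P <= 1/k^2
k^2 = 2.44^2 = 5.9536
1/k^2 = 1 / 5.9536 = 625/3721 ≈ 0.16796560

0.167966


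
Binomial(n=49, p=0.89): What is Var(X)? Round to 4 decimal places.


Var = n*p*(1-p) = 49 * 0.89 * 0.11 = 4.7971

4.7971


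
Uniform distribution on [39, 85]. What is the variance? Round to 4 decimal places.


Var = (b-a)^2 / 12
(b-a)^2 = (85 - 39)^2 = 2116
Var = 2116/12 ≈ 176.333333

176.3333


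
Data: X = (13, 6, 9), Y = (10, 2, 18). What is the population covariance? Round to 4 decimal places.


Cov = (1/n)*sum((xi-xbar)(yi-ybar))
n = 3, xbar = 28/3 ≈ 9.333333, ybar = 30/3 = 10
sum((xi-xbar)(yi-ybar)) = 24
Cov = 24 / 3 = 8

8.0000


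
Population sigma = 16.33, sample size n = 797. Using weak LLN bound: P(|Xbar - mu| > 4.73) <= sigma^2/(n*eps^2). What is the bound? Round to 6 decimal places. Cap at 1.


bound = min(1, sigma^2/(n*eps^2))
sigma^2 = 16.33^2 = 266.6689
n*eps^2 = 797 * 4.73^2 = 797 * 22.3729 = 17831.2013
sigma^2/(n*eps^2) = 266.6689 / 17831.2013 ≈ 0.01495518

0.014955


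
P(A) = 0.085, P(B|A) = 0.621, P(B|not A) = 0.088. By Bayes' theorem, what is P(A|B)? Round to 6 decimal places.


P(A|B) = P(B|A)*P(A) / P(B), P(B) = P(B|A)*P(A) + P(B|not A)*P(not A)
P(B|A)*P(A) = 0.621 * 0.085 = 0.052785
P(B|not A)*P(not A) = 0.088 * 0.915 = 0.08052
P(B) = 0.052785 + 0.08052 = 0.133305
P(A|B) = 0.052785 / 0.133305 = 3519/8887 ≈ 0.39597164

0.395972


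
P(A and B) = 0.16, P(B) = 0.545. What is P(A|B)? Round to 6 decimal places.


P(A|B) = P(A and B) / P(B) = 0.16 / 0.545 = 32/109 ≈ 0.29357798

0.293578


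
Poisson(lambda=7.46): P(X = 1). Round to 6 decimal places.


P = e^(-lam) * lam^k / k!
e^(-7.46) ≈ 0.0005756562
lam^k = 7.46^1 = 7.46
k! = 1! = 1
P = 0.0005756562 * 7.46 / 1 ≈ 0.004294

0.004294


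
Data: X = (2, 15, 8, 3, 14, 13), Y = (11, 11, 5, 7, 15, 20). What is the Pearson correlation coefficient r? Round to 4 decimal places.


r = sum((xi-xbar)(yi-ybar)) / sqrt(sum((xi-xbar)^2) * sum((yi-ybar)^2))
n = 6, xbar = 55/6 ≈ 9.166667, ybar = 69/6 = 11.5
Sxy = sum((xi-xbar)(yi-ybar)) = 85.5
Sxx = sum((xi-xbar)^2) = 977/6 ≈ 162.833333
Syy = sum((yi-ybar)^2) = 147.5
sqrt(Sxx*Syy) ≈ 154.977149
r = Sxy / sqrt(Sxx*Syy) = 85.5 / 154.977149 ≈ 0.551694

0.5517


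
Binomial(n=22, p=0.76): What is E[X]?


E[X] = n*p = 22 * 0.76 = 16.72

16.72


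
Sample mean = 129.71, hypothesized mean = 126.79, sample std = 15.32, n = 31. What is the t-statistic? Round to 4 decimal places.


t = (xbar - mu0) / (s/sqrt(n))
xbar - mu0 = 129.71 - 126.79 = 2.92
sqrt(31) ≈ 5.56776436
s/sqrt(n) = 15.32 / 5.56776436 ≈ 2.75155323
t = 2.92 / 2.75155323 ≈ 1.061219

1.0612


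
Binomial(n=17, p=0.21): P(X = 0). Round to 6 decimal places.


P = C(n,k) * p^k * (1-p)^(n-k)
C(17,0) = 1
p^k = 0.21^0 = 1
(1-p)^(n-k) = 0.79^17 ≈ 0.01818279
P = 1 * 1 * 0.01818279 ≈ 0.018183

0.018183


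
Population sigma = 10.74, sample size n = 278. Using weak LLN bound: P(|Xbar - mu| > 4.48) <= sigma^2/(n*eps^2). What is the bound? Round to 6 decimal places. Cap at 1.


bound = min(1, sigma^2/(n*eps^2))
sigma^2 = 10.74^2 = 115.3476
n*eps^2 = 278 * 4.48^2 = 278 * 20.0704 = 5579.5712
sigma^2/(n*eps^2) = 115.3476 / 5579.5712 ≈ 0.02067320

0.020673


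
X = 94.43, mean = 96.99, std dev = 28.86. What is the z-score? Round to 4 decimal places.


z = (X - mu) / sigma
X - mu = 94.43 - 96.99 = -2.56
z = -2.56 / 28.86 = -128/1443 ≈ -0.088704

-0.0887


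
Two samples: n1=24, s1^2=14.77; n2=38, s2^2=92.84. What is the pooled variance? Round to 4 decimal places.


sp^2 = ((n1-1)*s1^2 + (n2-1)*s2^2)/(n1+n2-2)
(n1-1)*s1^2 = 23 * 14.77 = 339.71
(n2-1)*s2^2 = 37 * 92.84 = 3435.08
numerator = 339.71 + 3435.08 = 3774.79
n1+n2-2 = 60
sp^2 = 3774.79 / 60 = 377479/6000 ≈ 62.913167

62.9132


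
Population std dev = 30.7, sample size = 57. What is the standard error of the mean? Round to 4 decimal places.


SE = sigma / sqrt(n)
sqrt(57) ≈ 7.549834
SE = 30.7 / 7.549834 ≈ 4.066314

4.0663


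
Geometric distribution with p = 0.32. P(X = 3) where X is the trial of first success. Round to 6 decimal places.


P = (1-p)^(k-1) * p
(1-p)^(k-1) = 0.68^2 = 0.4624
P = 0.4624 * 0.32 = 0.147968

0.147968


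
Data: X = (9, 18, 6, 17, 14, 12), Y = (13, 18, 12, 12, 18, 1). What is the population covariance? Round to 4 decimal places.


Cov = (1/n)*sum((xi-xbar)(yi-ybar))
n = 6, xbar = 76/6 = 38/3 ≈ 12.666667, ybar = 74/6 = 37/3 ≈ 12.333333
sum((xi-xbar)(yi-ybar)) = 131/3 ≈ 43.666667
Cov = 43.666667 / 6 = 131/18 ≈ 7.277778

7.2778


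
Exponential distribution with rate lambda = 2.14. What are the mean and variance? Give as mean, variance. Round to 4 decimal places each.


mean = 1/lam, var = 1/lam^2
mean = 1 / 2.14 = 50/107 ≈ 0.467290
lam^2 = 2.14^2 = 4.5796
var = 1 / 4.5796 ≈ 0.218360

0.4673, 0.2184


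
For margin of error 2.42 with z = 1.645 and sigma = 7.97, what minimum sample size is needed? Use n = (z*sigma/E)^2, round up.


z*sigma/E = 1.645 * 7.97 / 2.42 ≈ 5.417624
(z*sigma/E)^2 ≈ 29.350649
round up: n = 30

30


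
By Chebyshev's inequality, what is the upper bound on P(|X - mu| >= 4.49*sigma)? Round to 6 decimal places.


P <= 1/k^2
k^2 = 4.49^2 = 20.1601
1/k^2 = 1 / 20.1601 ≈ 0.04960293

0.049603


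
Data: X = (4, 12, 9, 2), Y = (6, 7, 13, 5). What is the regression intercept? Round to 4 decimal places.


a = ybar - b*xbar, where b = sum((xi-xbar)(yi-ybar)) / sum((xi-xbar)^2)
n = 4, xbar = 27/4 = 6.75, ybar = 31/4 = 7.75
Sxy = sum((xi-xbar)(yi-ybar)) = 25.75
Sxx = sum((xi-xbar)^2) = 62.75
b = Sxy / Sxx = 103/251 ≈ 0.410359
a = 7.75 - 0.410359 * 6.75 = 1250/251 ≈ 4.980080

4.9801


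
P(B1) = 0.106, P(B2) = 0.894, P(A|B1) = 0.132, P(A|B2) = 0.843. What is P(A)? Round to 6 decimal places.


P(A) = P(A|B1)*P(B1) + P(A|B2)*P(B2)
P(A|B1)*P(B1) = 0.132 * 0.106 = 0.013992
P(A|B2)*P(B2) = 0.843 * 0.894 = 0.753642
P(A) = 0.013992 + 0.753642 = 0.767634

0.767634


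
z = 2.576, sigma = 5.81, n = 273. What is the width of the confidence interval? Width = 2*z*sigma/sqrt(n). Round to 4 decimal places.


width = 2*z*sigma/sqrt(n)
2*z*sigma = 2 * 2.576 * 5.81 = 29.93312
sqrt(273) ≈ 16.522712
width = 29.93312 / 16.522712 ≈ 1.811635

1.8116


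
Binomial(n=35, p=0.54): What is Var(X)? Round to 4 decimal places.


Var = n*p*(1-p) = 35 * 0.54 * 0.46 = 8.694

8.6940


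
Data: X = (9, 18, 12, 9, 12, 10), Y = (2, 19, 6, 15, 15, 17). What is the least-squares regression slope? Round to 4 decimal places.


b = sum((xi-xbar)(yi-ybar)) / sum((xi-xbar)^2)
n = 6, xbar = 70/6 = 35/3 ≈ 11.666667, ybar = 74/6 = 37/3 ≈ 12.333333
Sxy = sum((xi-xbar)(yi-ybar)) = 161/3 ≈ 53.666667
Sxx = sum((xi-xbar)^2) = 172/3 ≈ 57.333333
b = Sxy / Sxx = 161/172 ≈ 0.936047

0.9360


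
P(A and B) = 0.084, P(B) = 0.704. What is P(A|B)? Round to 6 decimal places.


P(A|B) = P(A and B) / P(B) = 0.084 / 0.704 = 21/176 ≈ 0.11931818

0.119318


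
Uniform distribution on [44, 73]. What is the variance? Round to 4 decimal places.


Var = (b-a)^2 / 12
(b-a)^2 = (73 - 44)^2 = 841
Var = 841/12 ≈ 70.083333

70.0833


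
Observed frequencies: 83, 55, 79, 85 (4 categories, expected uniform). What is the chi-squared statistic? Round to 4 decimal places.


chi2 = sum((O-E)^2/E), E = total/4
total = 302, E = 302/4 = 75.5
(83 - 75.5)^2 / 75.5 = 56.25 / 75.5 = 225/302 ≈ 0.745033
(55 - 75.5)^2 / 75.5 = 420.25 / 75.5 = 1681/302 ≈ 5.566225
(79 - 75.5)^2 / 75.5 = 12.25 / 75.5 = 49/302 ≈ 0.162252
(85 - 75.5)^2 / 75.5 = 90.25 / 75.5 = 361/302 ≈ 1.195364
chi2 = 1158/151 ≈ 7.668874

7.6689


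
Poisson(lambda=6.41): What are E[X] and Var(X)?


E[X] = Var(X) = lambda = 6.41

6.41, 6.41


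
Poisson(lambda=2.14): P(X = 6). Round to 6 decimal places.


P = e^(-lam) * lam^k / k!
e^(-2.14) ≈ 0.1176548
lam^k = 2.14^6 ≈ 96.046743
k! = 6! = 720
P = 0.1176548 * 96.046743 / 720 ≈ 0.015695

0.015695


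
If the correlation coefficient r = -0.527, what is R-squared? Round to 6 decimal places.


R^2 = r^2 = (-0.527)^2 = 0.277729

0.277729


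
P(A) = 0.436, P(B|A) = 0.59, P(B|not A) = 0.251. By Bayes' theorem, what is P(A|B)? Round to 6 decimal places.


P(A|B) = P(B|A)*P(A) / P(B), P(B) = P(B|A)*P(A) + P(B|not A)*P(not A)
P(B|A)*P(A) = 0.59 * 0.436 = 0.25724
P(B|not A)*P(not A) = 0.251 * 0.564 = 0.141564
P(B) = 0.25724 + 0.141564 = 0.398804
P(A|B) = 0.25724 / 0.398804 ≈ 0.64502864

0.645029


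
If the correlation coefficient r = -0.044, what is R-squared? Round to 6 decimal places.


R^2 = r^2 = (-0.044)^2 = 0.001936

0.001936


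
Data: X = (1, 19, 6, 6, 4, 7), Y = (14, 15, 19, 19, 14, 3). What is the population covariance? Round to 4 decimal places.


Cov = (1/n)*sum((xi-xbar)(yi-ybar))
n = 6, xbar = 43/6 ≈ 7.166667, ybar = 84/6 = 14
sum((xi-xbar)(yi-ybar)) = 2
Cov = 2 / 6 = 1/3 ≈ 0.333333

0.3333


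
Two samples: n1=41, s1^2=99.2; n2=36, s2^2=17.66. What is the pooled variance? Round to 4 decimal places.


sp^2 = ((n1-1)*s1^2 + (n2-1)*s2^2)/(n1+n2-2)
(n1-1)*s1^2 = 40 * 99.2 = 3968
(n2-1)*s2^2 = 35 * 17.66 = 618.1
numerator = 3968 + 618.1 = 4586.1
n1+n2-2 = 75
sp^2 = 4586.1 / 75 = 61.148

61.1480


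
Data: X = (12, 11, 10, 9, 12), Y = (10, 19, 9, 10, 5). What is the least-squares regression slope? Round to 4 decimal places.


b = sum((xi-xbar)(yi-ybar)) / sum((xi-xbar)^2)
n = 5, xbar = 54/5 = 10.8, ybar = 53/5 = 10.6
Sxy = sum((xi-xbar)(yi-ybar)) = -3.4
Sxx = sum((xi-xbar)^2) = 6.8
b = Sxy / Sxx = -0.5

-0.5000


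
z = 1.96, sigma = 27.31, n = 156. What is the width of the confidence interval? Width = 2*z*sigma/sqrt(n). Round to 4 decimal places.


width = 2*z*sigma/sqrt(n)
2*z*sigma = 2 * 1.96 * 27.31 = 107.0552
sqrt(156) ≈ 12.489996
width = 107.0552 / 12.489996 ≈ 8.571276

8.5713


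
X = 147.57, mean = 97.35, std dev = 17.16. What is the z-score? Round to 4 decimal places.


z = (X - mu) / sigma
X - mu = 147.57 - 97.35 = 50.22
z = 50.22 / 17.16 = 837/286 ≈ 2.926573

2.9266


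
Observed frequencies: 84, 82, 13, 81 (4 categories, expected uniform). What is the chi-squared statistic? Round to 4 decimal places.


chi2 = sum((O-E)^2/E), E = total/4
total = 260, E = 260/4 = 65
(84 - 65)^2 / 65 = 361 / 65 = 361/65 ≈ 5.553846
(82 - 65)^2 / 65 = 289 / 65 = 289/65 ≈ 4.446154
(13 - 65)^2 / 65 = 2704 / 65 = 41.6
(81 - 65)^2 / 65 = 256 / 65 = 256/65 ≈ 3.938462
chi2 = 722/13 ≈ 55.538462

55.5385


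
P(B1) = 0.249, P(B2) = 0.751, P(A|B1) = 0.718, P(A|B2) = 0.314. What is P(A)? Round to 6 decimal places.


P(A) = P(A|B1)*P(B1) + P(A|B2)*P(B2)
P(A|B1)*P(B1) = 0.718 * 0.249 = 0.178782
P(A|B2)*P(B2) = 0.314 * 0.751 = 0.235814
P(A) = 0.178782 + 0.235814 = 0.414596

0.414596


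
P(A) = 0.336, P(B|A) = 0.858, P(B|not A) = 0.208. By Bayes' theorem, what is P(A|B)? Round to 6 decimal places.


P(A|B) = P(B|A)*P(A) / P(B), P(B) = P(B|A)*P(A) + P(B|not A)*P(not A)
P(B|A)*P(A) = 0.858 * 0.336 = 0.288288
P(B|not A)*P(not A) = 0.208 * 0.664 = 0.138112
P(B) = 0.288288 + 0.138112 = 0.4264
P(A|B) = 0.288288 / 0.4264 = 693/1025 ≈ 0.67609756

0.676098


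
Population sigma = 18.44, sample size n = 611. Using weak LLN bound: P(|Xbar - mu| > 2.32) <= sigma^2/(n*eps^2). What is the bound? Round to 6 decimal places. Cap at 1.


bound = min(1, sigma^2/(n*eps^2))
sigma^2 = 18.44^2 = 340.0336
n*eps^2 = 611 * 2.32^2 = 611 * 5.3824 = 3288.6464
sigma^2/(n*eps^2) = 340.0336 / 3288.6464 ≈ 0.10339622

0.103396


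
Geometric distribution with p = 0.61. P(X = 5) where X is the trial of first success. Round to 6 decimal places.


P = (1-p)^(k-1) * p
(1-p)^(k-1) = 0.39^4 = 0.02313441
P = 0.02313441 * 0.61 ≈ 0.01411199

0.014112


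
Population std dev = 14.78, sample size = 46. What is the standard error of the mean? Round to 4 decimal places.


SE = sigma / sqrt(n)
sqrt(46) ≈ 6.782330
SE = 14.78 / 6.782330 ≈ 2.179192

2.1792


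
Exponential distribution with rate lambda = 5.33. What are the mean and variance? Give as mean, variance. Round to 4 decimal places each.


mean = 1/lam, var = 1/lam^2
mean = 1 / 5.33 = 100/533 ≈ 0.187617
lam^2 = 5.33^2 = 28.4089
var = 1 / 28.4089 ≈ 0.035200

0.1876, 0.0352


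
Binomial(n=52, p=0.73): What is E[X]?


E[X] = n*p = 52 * 0.73 = 37.96

37.96


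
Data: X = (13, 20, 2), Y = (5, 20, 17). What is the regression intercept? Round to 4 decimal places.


a = ybar - b*xbar, where b = sum((xi-xbar)(yi-ybar)) / sum((xi-xbar)^2)
n = 3, xbar = 35/3 ≈ 11.666667, ybar = 42/3 = 14
Sxy = sum((xi-xbar)(yi-ybar)) = 9
Sxx = sum((xi-xbar)^2) = 494/3 ≈ 164.666667
b = Sxy / Sxx = 27/494 ≈ 0.054656
a = 14 - 0.054656 * 11.666667 = 6601/494 ≈ 13.362348

13.3623


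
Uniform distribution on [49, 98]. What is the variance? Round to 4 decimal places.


Var = (b-a)^2 / 12
(b-a)^2 = (98 - 49)^2 = 2401
Var = 2401/12 ≈ 200.083333

200.0833


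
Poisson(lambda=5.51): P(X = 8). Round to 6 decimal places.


P = e^(-lam) * lam^k / k!
e^(-5.51) ≈ 0.004046107
lam^k = 5.51^8 ≈ 849596.649056
k! = 8! = 40320
P = 0.004046107 * 849596.649056 / 40320 ≈ 0.085257

0.085257


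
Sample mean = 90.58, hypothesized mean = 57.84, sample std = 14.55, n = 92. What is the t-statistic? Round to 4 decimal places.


t = (xbar - mu0) / (s/sqrt(n))
xbar - mu0 = 90.58 - 57.84 = 32.74
sqrt(92) ≈ 9.59166305
s/sqrt(n) = 14.55 / 9.59166305 ≈ 1.51694236
t = 32.74 / 1.51694236 ≈ 21.582890

21.5829


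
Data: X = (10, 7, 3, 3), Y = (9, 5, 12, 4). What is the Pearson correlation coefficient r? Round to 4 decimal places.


r = sum((xi-xbar)(yi-ybar)) / sqrt(sum((xi-xbar)^2) * sum((yi-ybar)^2))
n = 4, xbar = 23/4 = 5.75, ybar = 30/4 = 7.5
Sxy = sum((xi-xbar)(yi-ybar)) = 0.5
Sxx = sum((xi-xbar)^2) = 34.75
Syy = sum((yi-ybar)^2) = 41
sqrt(Sxx*Syy) ≈ 37.745861
r = Sxy / sqrt(Sxx*Syy) = 0.5 / 37.745861 ≈ 0.013246

0.0132


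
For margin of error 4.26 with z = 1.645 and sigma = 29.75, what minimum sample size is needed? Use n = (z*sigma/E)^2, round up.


z*sigma/E = 1.645 * 29.75 / 4.26 = 39151/3408 ≈ 11.487969
(z*sigma/E)^2 ≈ 131.973443
round up: n = 132

132


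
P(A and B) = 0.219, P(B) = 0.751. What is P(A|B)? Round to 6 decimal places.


P(A|B) = P(A and B) / P(B) = 0.219 / 0.751 = 219/751 ≈ 0.29161119

0.291611


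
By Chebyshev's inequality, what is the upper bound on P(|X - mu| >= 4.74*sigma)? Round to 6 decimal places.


P <= 1/k^2
k^2 = 4.74^2 = 22.4676
1/k^2 = 1 / 22.4676 ≈ 0.04450854

0.044509


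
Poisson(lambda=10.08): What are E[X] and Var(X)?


E[X] = Var(X) = lambda = 10.08

10.08, 10.08


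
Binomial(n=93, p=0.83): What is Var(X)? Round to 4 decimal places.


Var = n*p*(1-p) = 93 * 0.83 * 0.17 = 13.1223

13.1223


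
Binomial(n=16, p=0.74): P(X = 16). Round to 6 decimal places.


P = C(n,k) * p^k * (1-p)^(n-k)
C(16,16) = 1
p^k = 0.74^16 ≈ 0.008085512
(1-p)^(n-k) = 0.26^0 = 1
P = 1 * 0.008085512 * 1 ≈ 0.008086

0.008086


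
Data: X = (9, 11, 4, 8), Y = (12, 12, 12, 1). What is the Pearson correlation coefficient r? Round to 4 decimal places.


r = sum((xi-xbar)(yi-ybar)) / sqrt(sum((xi-xbar)^2) * sum((yi-ybar)^2))
n = 4, xbar = 32/4 = 8, ybar = 37/4 = 9.25
Sxy = sum((xi-xbar)(yi-ybar)) = 0
Sxx = sum((xi-xbar)^2) = 26
Syy = sum((yi-ybar)^2) = 90.75
sqrt(Sxx*Syy) ≈ 48.574685
r = Sxy / sqrt(Sxx*Syy) = 0 / 48.574685 ≈ 0.000000

0.0000


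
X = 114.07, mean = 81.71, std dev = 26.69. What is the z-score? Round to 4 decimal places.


z = (X - mu) / sigma
X - mu = 114.07 - 81.71 = 32.36
z = 32.36 / 26.69 = 3236/2669 ≈ 1.212439

1.2124


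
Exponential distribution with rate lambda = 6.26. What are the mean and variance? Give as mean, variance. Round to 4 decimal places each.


mean = 1/lam, var = 1/lam^2
mean = 1 / 6.26 = 50/313 ≈ 0.159744
lam^2 = 6.26^2 = 39.1876
var = 1 / 39.1876 ≈ 0.025518

0.1597, 0.0255


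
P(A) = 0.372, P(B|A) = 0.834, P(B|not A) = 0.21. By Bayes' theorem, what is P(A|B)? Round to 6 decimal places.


P(A|B) = P(B|A)*P(A) / P(B), P(B) = P(B|A)*P(A) + P(B|not A)*P(not A)
P(B|A)*P(A) = 0.834 * 0.372 = 0.310248
P(B|not A)*P(not A) = 0.21 * 0.628 = 0.13188
P(B) = 0.310248 + 0.13188 = 0.442128
P(A|B) = 0.310248 / 0.442128 ≈ 0.70171534

0.701715


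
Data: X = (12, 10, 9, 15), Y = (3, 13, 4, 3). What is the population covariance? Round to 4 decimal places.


Cov = (1/n)*sum((xi-xbar)(yi-ybar))
n = 4, xbar = 46/4 = 11.5, ybar = 23/4 = 5.75
sum((xi-xbar)(yi-ybar)) = -17.5
Cov = -17.5 / 4 = -4.375

-4.3750


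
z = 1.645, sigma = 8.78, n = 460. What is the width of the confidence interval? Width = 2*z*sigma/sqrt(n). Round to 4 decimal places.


width = 2*z*sigma/sqrt(n)
2*z*sigma = 2 * 1.645 * 8.78 = 28.8862
sqrt(460) ≈ 21.447611
width = 28.8862 / 21.447611 ≈ 1.346826

1.3468


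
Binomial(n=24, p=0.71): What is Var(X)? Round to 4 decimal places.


Var = n*p*(1-p) = 24 * 0.71 * 0.29 = 4.9416

4.9416


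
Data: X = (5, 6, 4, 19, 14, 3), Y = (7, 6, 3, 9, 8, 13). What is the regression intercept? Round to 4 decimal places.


a = ybar - b*xbar, where b = sum((xi-xbar)(yi-ybar)) / sum((xi-xbar)^2)
n = 6, xbar = 51/6 = 8.5, ybar = 46/6 = 23/3 ≈ 7.666667
Sxy = sum((xi-xbar)(yi-ybar)) = 14
Sxx = sum((xi-xbar)^2) = 209.5
b = Sxy / Sxx = 28/419 ≈ 0.066826
a = 7.666667 - 0.066826 * 8.5 = 8923/1257 ≈ 7.098648

7.0986


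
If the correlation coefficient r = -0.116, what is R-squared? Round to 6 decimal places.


R^2 = r^2 = (-0.116)^2 = 0.013456

0.013456


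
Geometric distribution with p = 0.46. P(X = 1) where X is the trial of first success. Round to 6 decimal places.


P = (1-p)^(k-1) * p
(1-p)^(k-1) = 0.54^0 = 1
P = 1 * 0.46 = 0.46

0.460000


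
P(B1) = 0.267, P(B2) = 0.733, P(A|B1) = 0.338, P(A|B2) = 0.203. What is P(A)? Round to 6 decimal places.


P(A) = P(A|B1)*P(B1) + P(A|B2)*P(B2)
P(A|B1)*P(B1) = 0.338 * 0.267 = 0.090246
P(A|B2)*P(B2) = 0.203 * 0.733 = 0.148799
P(A) = 0.090246 + 0.148799 = 0.239045

0.239045


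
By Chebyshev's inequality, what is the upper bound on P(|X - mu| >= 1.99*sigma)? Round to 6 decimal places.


P <= 1/k^2
k^2 = 1.99^2 = 3.9601
1/k^2 = 1 / 3.9601 ≈ 0.25251888

0.252519


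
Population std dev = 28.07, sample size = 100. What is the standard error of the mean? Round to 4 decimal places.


SE = sigma / sqrt(n)
sqrt(100) = 10
SE = 28.07 / 10 = 2.807

2.8070


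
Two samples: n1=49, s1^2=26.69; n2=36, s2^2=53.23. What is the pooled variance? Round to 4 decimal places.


sp^2 = ((n1-1)*s1^2 + (n2-1)*s2^2)/(n1+n2-2)
(n1-1)*s1^2 = 48 * 26.69 = 1281.12
(n2-1)*s2^2 = 35 * 53.23 = 1863.05
numerator = 1281.12 + 1863.05 = 3144.17
n1+n2-2 = 83
sp^2 = 3144.17 / 83 = 314417/8300 ≈ 37.881566

37.8816


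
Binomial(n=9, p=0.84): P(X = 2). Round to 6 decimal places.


P = C(n,k) * p^k * (1-p)^(n-k)
C(9,2) = 36
p^k = 0.84^2 = 0.7056
(1-p)^(n-k) = 0.16^7 ≈ 0.000002684355
P = 36 * 0.7056 * 0.000002684355 ≈ 0.000068

0.000068


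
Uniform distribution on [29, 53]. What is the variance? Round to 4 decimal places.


Var = (b-a)^2 / 12
(b-a)^2 = (53 - 29)^2 = 576
Var = 576/12 = 48

48.0000


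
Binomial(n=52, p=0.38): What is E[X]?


E[X] = n*p = 52 * 0.38 = 19.76

19.76


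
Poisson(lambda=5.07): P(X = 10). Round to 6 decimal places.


P = e^(-lam) * lam^k / k!
e^(-5.07) ≈ 0.006282420
lam^k = 5.07^10 ≈ 11222241.059429
k! = 10! = 3628800
P = 0.006282420 * 11222241.059429 / 3628800 ≈ 0.019429

0.019429


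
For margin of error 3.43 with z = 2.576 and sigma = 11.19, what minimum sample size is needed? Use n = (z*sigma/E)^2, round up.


z*sigma/E = 2.576 * 11.19 / 3.43 = 51474/6125 ≈ 8.403918
(z*sigma/E)^2 ≈ 70.625844
round up: n = 71

71


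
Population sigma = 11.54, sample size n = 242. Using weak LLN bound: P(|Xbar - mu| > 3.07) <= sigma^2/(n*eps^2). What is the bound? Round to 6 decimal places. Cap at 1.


bound = min(1, sigma^2/(n*eps^2))
sigma^2 = 11.54^2 = 133.1716
n*eps^2 = 242 * 3.07^2 = 242 * 9.4249 = 2280.8258
sigma^2/(n*eps^2) = 133.1716 / 2280.8258 ≈ 0.05838745

0.058387


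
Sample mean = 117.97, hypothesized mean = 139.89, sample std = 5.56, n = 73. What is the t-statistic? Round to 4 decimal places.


t = (xbar - mu0) / (s/sqrt(n))
xbar - mu0 = 117.97 - 139.89 = -21.92
sqrt(73) ≈ 8.54400375
s/sqrt(n) = 5.56 / 8.54400375 ≈ 0.65074878
t = -21.92 / 0.65074878 ≈ -33.684274

-33.6843


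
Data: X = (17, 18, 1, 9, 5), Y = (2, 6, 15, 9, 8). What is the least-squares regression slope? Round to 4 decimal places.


b = sum((xi-xbar)(yi-ybar)) / sum((xi-xbar)^2)
n = 5, xbar = 50/5 = 10, ybar = 40/5 = 8
Sxy = sum((xi-xbar)(yi-ybar)) = -122
Sxx = sum((xi-xbar)^2) = 220
b = Sxy / Sxx = -61/110 ≈ -0.554545

-0.5545


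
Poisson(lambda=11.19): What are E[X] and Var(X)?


E[X] = Var(X) = lambda = 11.19

11.19, 11.19


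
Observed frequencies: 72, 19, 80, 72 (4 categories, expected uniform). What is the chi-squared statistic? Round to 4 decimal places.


chi2 = sum((O-E)^2/E), E = total/4
total = 243, E = 243/4 = 60.75
(72 - 60.75)^2 / 60.75 = 126.5625 / 60.75 = 25/12 ≈ 2.083333
(19 - 60.75)^2 / 60.75 = 1743.0625 / 60.75 = 27889/972 ≈ 28.692387
(80 - 60.75)^2 / 60.75 = 370.5625 / 60.75 = 5929/972 ≈ 6.099794
(72 - 60.75)^2 / 60.75 = 126.5625 / 60.75 = 25/12 ≈ 2.083333
chi2 = 9467/243 ≈ 38.958848

38.9588


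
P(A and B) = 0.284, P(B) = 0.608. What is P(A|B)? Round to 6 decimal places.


P(A|B) = P(A and B) / P(B) = 0.284 / 0.608 = 71/152 ≈ 0.46710526

0.467105


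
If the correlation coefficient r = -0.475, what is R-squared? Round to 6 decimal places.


R^2 = r^2 = (-0.475)^2 = 0.225625

0.225625


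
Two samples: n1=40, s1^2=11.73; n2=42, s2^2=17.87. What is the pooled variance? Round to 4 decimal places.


sp^2 = ((n1-1)*s1^2 + (n2-1)*s2^2)/(n1+n2-2)
(n1-1)*s1^2 = 39 * 11.73 = 457.47
(n2-1)*s2^2 = 41 * 17.87 = 732.67
numerator = 457.47 + 732.67 = 1190.14
n1+n2-2 = 80
sp^2 = 1190.14 / 80 = 14.87675

14.8768


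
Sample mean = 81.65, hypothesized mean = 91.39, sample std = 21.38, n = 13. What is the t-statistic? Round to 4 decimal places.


t = (xbar - mu0) / (s/sqrt(n))
xbar - mu0 = 81.65 - 91.39 = -9.74
sqrt(13) ≈ 3.60555128
s/sqrt(n) = 21.38 / 3.60555128 ≈ 5.92974510
t = -9.74 / 5.92974510 ≈ -1.642566

-1.6426


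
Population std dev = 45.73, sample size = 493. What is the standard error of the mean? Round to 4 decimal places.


SE = sigma / sqrt(n)
sqrt(493) ≈ 22.203603
SE = 45.73 / 22.203603 ≈ 2.059576

2.0596


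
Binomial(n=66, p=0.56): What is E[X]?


E[X] = n*p = 66 * 0.56 = 36.96

36.96


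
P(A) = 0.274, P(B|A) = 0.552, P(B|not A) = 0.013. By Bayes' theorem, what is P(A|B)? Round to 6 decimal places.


P(A|B) = P(B|A)*P(A) / P(B), P(B) = P(B|A)*P(A) + P(B|not A)*P(not A)
P(B|A)*P(A) = 0.552 * 0.274 = 0.151248
P(B|not A)*P(not A) = 0.013 * 0.726 = 0.009438
P(B) = 0.151248 + 0.009438 = 0.160686
P(A|B) = 0.151248 / 0.160686 ≈ 0.94126433

0.941264


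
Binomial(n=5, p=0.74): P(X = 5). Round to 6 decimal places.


P = C(n,k) * p^k * (1-p)^(n-k)
C(5,5) = 1
p^k = 0.74^5 ≈ 0.2219007
(1-p)^(n-k) = 0.26^0 = 1
P = 1 * 0.2219007 * 1 ≈ 0.221901

0.221901


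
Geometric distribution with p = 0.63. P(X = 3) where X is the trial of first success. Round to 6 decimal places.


P = (1-p)^(k-1) * p
(1-p)^(k-1) = 0.37^2 = 0.1369
P = 0.1369 * 0.63 = 0.086247

0.086247


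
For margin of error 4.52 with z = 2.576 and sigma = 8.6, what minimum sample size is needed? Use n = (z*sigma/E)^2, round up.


z*sigma/E = 2.576 * 8.6 / 4.52 = 13846/2825 ≈ 4.901239
(z*sigma/E)^2 ≈ 24.022143
round up: n = 25

25


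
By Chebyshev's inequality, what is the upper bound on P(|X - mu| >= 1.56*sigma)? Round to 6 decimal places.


P <= 1/k^2
k^2 = 1.56^2 = 2.4336
1/k^2 = 1 / 2.4336 = 625/1521 ≈ 0.41091387

0.410914


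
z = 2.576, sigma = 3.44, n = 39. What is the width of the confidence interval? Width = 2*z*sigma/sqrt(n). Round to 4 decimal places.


width = 2*z*sigma/sqrt(n)
2*z*sigma = 2 * 2.576 * 3.44 = 17.72288
sqrt(39) ≈ 6.244998
width = 17.72288 / 6.244998 ≈ 2.837932

2.8379


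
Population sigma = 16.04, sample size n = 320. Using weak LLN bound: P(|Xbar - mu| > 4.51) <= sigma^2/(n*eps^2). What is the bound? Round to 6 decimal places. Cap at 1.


bound = min(1, sigma^2/(n*eps^2))
sigma^2 = 16.04^2 = 257.2816
n*eps^2 = 320 * 4.51^2 = 320 * 20.3401 = 6508.832
sigma^2/(n*eps^2) = 257.2816 / 6508.832 ≈ 0.03952808

0.039528


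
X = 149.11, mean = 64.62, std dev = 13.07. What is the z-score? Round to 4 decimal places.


z = (X - mu) / sigma
X - mu = 149.11 - 64.62 = 84.49
z = 84.49 / 13.07 = 8449/1307 ≈ 6.464422

6.4644


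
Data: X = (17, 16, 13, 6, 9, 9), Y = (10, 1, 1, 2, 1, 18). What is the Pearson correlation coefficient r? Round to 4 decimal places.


r = sum((xi-xbar)(yi-ybar)) / sqrt(sum((xi-xbar)^2) * sum((yi-ybar)^2))
n = 6, xbar = 70/6 = 35/3 ≈ 11.666667, ybar = 33/6 = 5.5
Sxy = sum((xi-xbar)(yi-ybar)) = -3
Sxx = sum((xi-xbar)^2) = 286/3 ≈ 95.333333
Syy = sum((yi-ybar)^2) = 249.5
sqrt(Sxx*Syy) ≈ 154.226025
r = Sxy / sqrt(Sxx*Syy) = -3 / 154.226025 ≈ -0.019452

-0.0195


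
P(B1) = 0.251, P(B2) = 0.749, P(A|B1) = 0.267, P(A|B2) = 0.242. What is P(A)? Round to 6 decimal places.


P(A) = P(A|B1)*P(B1) + P(A|B2)*P(B2)
P(A|B1)*P(B1) = 0.267 * 0.251 = 0.067017
P(A|B2)*P(B2) = 0.242 * 0.749 = 0.181258
P(A) = 0.067017 + 0.181258 = 0.248275

0.248275


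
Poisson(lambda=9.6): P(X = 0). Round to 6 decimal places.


P = e^(-lam) * lam^k / k!
e^(-9.6) ≈ 0.00006772874
lam^k = 9.6^0 = 1
k! = 0! = 1
P = 0.00006772874 * 1 / 1 ≈ 0.000068

0.000068
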